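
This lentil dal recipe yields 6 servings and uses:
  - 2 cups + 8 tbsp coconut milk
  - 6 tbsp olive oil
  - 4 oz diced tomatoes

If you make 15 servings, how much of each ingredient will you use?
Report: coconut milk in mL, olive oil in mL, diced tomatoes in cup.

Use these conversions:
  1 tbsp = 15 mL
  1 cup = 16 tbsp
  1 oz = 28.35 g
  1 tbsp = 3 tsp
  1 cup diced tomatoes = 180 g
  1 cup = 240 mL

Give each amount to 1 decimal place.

Scaling factor: 15/6 = 5/2 = 2.5.
coconut milk: (2 cup + 8 tbsp = 2.5 cup) × 5/2 × 240 mL/cup = 1500.0 mL
olive oil: 6 tbsp × 5/2 × 15 mL/tbsp = 225.0 mL
diced tomatoes: 4 oz × 5/2 × 28.35 g/oz ÷ 180 g/cup ≈ 1.6 cup

coconut milk: 1500.0 mL; olive oil: 225.0 mL; diced tomatoes: 1.6 cup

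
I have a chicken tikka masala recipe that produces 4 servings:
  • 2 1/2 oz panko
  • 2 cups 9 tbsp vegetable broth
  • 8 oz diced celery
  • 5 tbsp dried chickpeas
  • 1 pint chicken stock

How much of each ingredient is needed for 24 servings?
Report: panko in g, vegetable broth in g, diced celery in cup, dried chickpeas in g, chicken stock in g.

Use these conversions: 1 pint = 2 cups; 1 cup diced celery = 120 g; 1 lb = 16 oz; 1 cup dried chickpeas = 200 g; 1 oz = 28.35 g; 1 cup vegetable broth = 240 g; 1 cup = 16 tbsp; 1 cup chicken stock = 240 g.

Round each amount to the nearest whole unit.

Scaling factor: 24/4 = 6.
panko: 2.5 oz × 6 × 28.35 g/oz ≈ 425 g
vegetable broth: (2 cup + 9 tbsp = 2.5625 cup) × 6 × 240 g/cup = 3690 g
diced celery: 8 oz × 6 × 28.35 g/oz ÷ 120 g/cup ≈ 11 cup
dried chickpeas: 5 tbsp × 6 ÷ 16 tbsp/cup × 200 g/cup = 375 g
chicken stock: 1 pint × 6 × 2 cup/pint × 240 g/cup = 2880 g

panko: 425 g; vegetable broth: 3690 g; diced celery: 11 cup; dried chickpeas: 375 g; chicken stock: 2880 g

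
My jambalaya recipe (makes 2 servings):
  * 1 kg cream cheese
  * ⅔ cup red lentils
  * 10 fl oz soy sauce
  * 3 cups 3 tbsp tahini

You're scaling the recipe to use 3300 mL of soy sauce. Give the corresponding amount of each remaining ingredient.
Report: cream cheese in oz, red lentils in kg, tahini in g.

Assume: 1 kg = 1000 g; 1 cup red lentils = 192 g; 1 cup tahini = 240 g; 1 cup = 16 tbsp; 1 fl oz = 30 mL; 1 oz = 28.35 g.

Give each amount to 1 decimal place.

The original recipe has 300 mL of soy sauce, so the scaling factor is 3300 ÷ 300 = 11.
cream cheese: 1 kg × 11 × 1000 g/kg ÷ 28.35 g/oz ≈ 388.0 oz
red lentils: 2/3 cup × 11 × 192 g/cup ÷ 1000 g/kg ≈ 1.4 kg
tahini: (3 cup + 3 tbsp = 3.1875 cup) × 11 × 240 g/cup = 8415.0 g

cream cheese: 388.0 oz; red lentils: 1.4 kg; tahini: 8415.0 g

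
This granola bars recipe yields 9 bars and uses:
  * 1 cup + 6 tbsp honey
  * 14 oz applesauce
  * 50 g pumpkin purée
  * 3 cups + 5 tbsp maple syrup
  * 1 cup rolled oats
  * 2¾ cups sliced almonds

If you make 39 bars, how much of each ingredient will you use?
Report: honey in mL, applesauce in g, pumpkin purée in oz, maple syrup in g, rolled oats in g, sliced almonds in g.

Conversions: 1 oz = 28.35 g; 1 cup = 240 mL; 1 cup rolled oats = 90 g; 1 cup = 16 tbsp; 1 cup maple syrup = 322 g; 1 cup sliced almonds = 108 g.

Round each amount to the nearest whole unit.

honey: 1430 mL; applesauce: 1720 g; pumpkin purée: 8 oz; maple syrup: 4622 g; rolled oats: 390 g; sliced almonds: 1287 g

Scaling factor: 39/9 = 13/3.
honey: (1 cup + 6 tbsp = 1.375 cup) × 13/3 × 240 mL/cup = 1430 mL
applesauce: 14 oz × 13/3 × 28.35 g/oz ≈ 1720 g
pumpkin purée: 50 g × 13/3 ÷ 28.35 g/oz ≈ 8 oz
maple syrup: (3 cup + 5 tbsp = 3.3125 cup) × 13/3 × 322 g/cup ≈ 4622 g
rolled oats: 1 cup × 13/3 × 90 g/cup = 390 g
sliced almonds: 2.75 cup × 13/3 × 108 g/cup = 1287 g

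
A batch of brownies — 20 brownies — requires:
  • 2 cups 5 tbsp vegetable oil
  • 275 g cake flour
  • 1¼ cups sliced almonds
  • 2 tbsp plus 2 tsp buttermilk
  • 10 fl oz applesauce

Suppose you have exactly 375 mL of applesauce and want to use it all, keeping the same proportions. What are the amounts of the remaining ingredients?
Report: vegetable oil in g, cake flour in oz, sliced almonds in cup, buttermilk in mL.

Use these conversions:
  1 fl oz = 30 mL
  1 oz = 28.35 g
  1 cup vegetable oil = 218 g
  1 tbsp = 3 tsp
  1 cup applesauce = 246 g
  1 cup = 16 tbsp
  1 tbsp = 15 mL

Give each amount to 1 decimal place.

vegetable oil: 630.2 g; cake flour: 12.1 oz; sliced almonds: 1.6 cup; buttermilk: 50.0 mL

The original recipe has 300 mL of applesauce, so the scaling factor is 375 ÷ 300 = 5/4 = 1.25.
vegetable oil: (2 cup + 5 tbsp = 2.3125 cup) × 5/4 × 218 g/cup ≈ 630.2 g
cake flour: 275 g × 5/4 ÷ 28.35 g/oz ≈ 12.1 oz
sliced almonds: 1.25 cup × 5/4 ≈ 1.6 cup
buttermilk: (2 tbsp + 2 tsp = 8/3 tbsp) × 5/4 × 15 mL/tbsp = 50.0 mL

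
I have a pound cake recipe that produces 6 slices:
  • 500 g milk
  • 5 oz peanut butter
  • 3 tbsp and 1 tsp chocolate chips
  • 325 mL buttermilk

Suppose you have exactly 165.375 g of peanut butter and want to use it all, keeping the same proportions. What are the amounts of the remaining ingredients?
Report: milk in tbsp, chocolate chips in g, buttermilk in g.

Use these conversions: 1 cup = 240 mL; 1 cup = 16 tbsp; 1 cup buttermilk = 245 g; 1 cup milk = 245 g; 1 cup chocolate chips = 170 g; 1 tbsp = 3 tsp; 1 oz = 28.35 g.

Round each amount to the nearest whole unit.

The original recipe has 141.75 g of peanut butter, so the scaling factor is 165.375 ÷ 141.75 = 7/6.
milk: 500 g × 7/6 ÷ 245 g/cup × 16 tbsp/cup ≈ 38 tbsp
chocolate chips: (3 tbsp + 1 tsp = 10/3 tbsp) × 7/6 ÷ 16 tbsp/cup × 170 g/cup ≈ 41 g
buttermilk: 325 mL × 7/6 ÷ 240 mL/cup × 245 g/cup ≈ 387 g

milk: 38 tbsp; chocolate chips: 41 g; buttermilk: 387 g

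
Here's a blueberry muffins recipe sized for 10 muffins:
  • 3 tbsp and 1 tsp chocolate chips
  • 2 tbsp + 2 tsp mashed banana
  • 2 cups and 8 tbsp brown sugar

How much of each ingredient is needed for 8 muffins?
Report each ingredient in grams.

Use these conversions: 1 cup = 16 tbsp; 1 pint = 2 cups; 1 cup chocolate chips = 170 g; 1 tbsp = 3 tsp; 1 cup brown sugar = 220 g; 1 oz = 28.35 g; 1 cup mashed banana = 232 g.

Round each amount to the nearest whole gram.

chocolate chips: 28 g; mashed banana: 31 g; brown sugar: 440 g

Scaling factor: 8/10 = 4/5 = 0.8.
chocolate chips: (3 tbsp + 1 tsp = 10/3 tbsp) × 4/5 ÷ 16 tbsp/cup × 170 g/cup ≈ 28 g
mashed banana: (2 tbsp + 2 tsp = 8/3 tbsp) × 4/5 ÷ 16 tbsp/cup × 232 g/cup ≈ 31 g
brown sugar: (2 cup + 8 tbsp = 2.5 cup) × 4/5 × 220 g/cup = 440 g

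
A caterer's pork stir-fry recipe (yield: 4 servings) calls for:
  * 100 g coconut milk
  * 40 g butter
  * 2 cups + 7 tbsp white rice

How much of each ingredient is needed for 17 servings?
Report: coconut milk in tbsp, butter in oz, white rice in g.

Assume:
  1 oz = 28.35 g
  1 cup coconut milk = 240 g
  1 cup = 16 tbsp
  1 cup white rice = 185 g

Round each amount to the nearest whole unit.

coconut milk: 28 tbsp; butter: 6 oz; white rice: 1916 g

Scaling factor: 17/4 = 4.25.
coconut milk: 100 g × 17/4 ÷ 240 g/cup × 16 tbsp/cup ≈ 28 tbsp
butter: 40 g × 17/4 ÷ 28.35 g/oz ≈ 6 oz
white rice: (2 cup + 7 tbsp = 2.4375 cup) × 17/4 × 185 g/cup ≈ 1916 g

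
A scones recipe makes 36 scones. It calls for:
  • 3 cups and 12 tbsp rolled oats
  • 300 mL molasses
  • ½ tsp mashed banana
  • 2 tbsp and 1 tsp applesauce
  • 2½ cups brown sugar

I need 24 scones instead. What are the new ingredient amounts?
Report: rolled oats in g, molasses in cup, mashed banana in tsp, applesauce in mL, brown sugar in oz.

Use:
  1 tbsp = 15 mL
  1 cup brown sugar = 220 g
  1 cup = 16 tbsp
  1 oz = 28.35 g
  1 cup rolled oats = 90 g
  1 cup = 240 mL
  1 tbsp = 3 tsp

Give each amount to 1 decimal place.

rolled oats: 225.0 g; molasses: 0.8 cup; mashed banana: 0.3 tsp; applesauce: 23.3 mL; brown sugar: 12.9 oz

Scaling factor: 24/36 = 2/3.
rolled oats: (3 cup + 12 tbsp = 3.75 cup) × 2/3 × 90 g/cup = 225.0 g
molasses: 300 mL × 2/3 ÷ 240 mL/cup ≈ 0.8 cup
mashed banana: 0.5 tsp × 2/3 ≈ 0.3 tsp
applesauce: (2 tbsp + 1 tsp = 7/3 tbsp) × 2/3 × 15 mL/tbsp ≈ 23.3 mL
brown sugar: 2.5 cup × 2/3 × 220 g/cup ÷ 28.35 g/oz ≈ 12.9 oz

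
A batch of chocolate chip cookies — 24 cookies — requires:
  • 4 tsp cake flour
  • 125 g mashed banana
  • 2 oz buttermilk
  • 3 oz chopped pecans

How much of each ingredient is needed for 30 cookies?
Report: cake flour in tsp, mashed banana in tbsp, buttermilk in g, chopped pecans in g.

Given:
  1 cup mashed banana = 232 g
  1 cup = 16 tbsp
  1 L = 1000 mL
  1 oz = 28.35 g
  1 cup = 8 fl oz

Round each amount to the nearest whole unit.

cake flour: 5 tsp; mashed banana: 11 tbsp; buttermilk: 71 g; chopped pecans: 106 g

Scaling factor: 30/24 = 5/4 = 1.25.
cake flour: 4 tsp × 5/4 = 5 tsp
mashed banana: 125 g × 5/4 ÷ 232 g/cup × 16 tbsp/cup ≈ 11 tbsp
buttermilk: 2 oz × 5/4 × 28.35 g/oz ≈ 71 g
chopped pecans: 3 oz × 5/4 × 28.35 g/oz ≈ 106 g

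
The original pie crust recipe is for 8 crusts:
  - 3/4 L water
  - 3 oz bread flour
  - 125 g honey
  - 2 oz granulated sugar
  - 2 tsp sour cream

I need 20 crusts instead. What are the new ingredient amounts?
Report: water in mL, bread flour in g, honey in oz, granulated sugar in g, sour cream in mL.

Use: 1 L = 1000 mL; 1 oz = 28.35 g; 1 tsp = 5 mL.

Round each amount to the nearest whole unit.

water: 1875 mL; bread flour: 213 g; honey: 11 oz; granulated sugar: 142 g; sour cream: 25 mL

Scaling factor: 20/8 = 5/2 = 2.5.
water: 0.75 L × 5/2 × 1000 mL/L = 1875 mL
bread flour: 3 oz × 5/2 × 28.35 g/oz ≈ 213 g
honey: 125 g × 5/2 ÷ 28.35 g/oz ≈ 11 oz
granulated sugar: 2 oz × 5/2 × 28.35 g/oz ≈ 142 g
sour cream: 2 tsp × 5/2 × 5 mL/tsp = 25 mL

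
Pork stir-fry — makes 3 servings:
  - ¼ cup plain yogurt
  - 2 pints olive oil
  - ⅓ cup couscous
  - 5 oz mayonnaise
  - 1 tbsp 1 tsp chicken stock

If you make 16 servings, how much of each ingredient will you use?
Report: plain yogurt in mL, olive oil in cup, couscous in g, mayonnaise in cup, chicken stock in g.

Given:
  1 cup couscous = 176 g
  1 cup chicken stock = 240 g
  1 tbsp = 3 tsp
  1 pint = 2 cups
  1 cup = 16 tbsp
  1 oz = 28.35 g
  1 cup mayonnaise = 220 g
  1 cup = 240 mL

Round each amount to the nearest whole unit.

Scaling factor: 16/3.
plain yogurt: 0.25 cup × 16/3 × 240 mL/cup = 320 mL
olive oil: 2 pint × 16/3 × 2 cup/pint ≈ 21 cup
couscous: 1/3 cup × 16/3 × 176 g/cup ≈ 313 g
mayonnaise: 5 oz × 16/3 × 28.35 g/oz ÷ 220 g/cup ≈ 3 cup
chicken stock: (1 tbsp + 1 tsp = 4/3 tbsp) × 16/3 ÷ 16 tbsp/cup × 240 g/cup ≈ 107 g

plain yogurt: 320 mL; olive oil: 21 cup; couscous: 313 g; mayonnaise: 3 cup; chicken stock: 107 g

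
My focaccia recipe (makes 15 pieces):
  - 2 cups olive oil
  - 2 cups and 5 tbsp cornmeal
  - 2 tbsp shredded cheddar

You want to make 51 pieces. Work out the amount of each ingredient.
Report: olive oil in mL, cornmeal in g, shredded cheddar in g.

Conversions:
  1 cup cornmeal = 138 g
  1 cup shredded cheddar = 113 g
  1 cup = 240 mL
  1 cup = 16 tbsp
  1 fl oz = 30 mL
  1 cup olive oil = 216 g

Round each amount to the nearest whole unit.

Scaling factor: 51/15 = 17/5 = 3.4.
olive oil: 2 cup × 17/5 × 240 mL/cup = 1632 mL
cornmeal: (2 cup + 5 tbsp = 2.3125 cup) × 17/5 × 138 g/cup ≈ 1085 g
shredded cheddar: 2 tbsp × 17/5 ÷ 16 tbsp/cup × 113 g/cup ≈ 48 g

olive oil: 1632 mL; cornmeal: 1085 g; shredded cheddar: 48 g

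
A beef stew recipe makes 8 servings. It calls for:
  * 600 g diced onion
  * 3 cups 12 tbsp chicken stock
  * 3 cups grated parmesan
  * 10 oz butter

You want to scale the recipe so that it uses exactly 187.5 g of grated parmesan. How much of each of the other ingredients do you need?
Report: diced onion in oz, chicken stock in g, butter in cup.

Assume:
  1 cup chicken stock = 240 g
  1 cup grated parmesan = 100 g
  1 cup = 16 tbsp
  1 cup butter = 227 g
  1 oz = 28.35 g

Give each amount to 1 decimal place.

The original recipe has 300 g of grated parmesan, so the scaling factor is 187.5 ÷ 300 = 5/8 = 0.625.
diced onion: 600 g × 5/8 ÷ 28.35 g/oz ≈ 13.2 oz
chicken stock: (3 cup + 12 tbsp = 3.75 cup) × 5/8 × 240 g/cup = 562.5 g
butter: 10 oz × 5/8 × 28.35 g/oz ÷ 227 g/cup ≈ 0.8 cup

diced onion: 13.2 oz; chicken stock: 562.5 g; butter: 0.8 cup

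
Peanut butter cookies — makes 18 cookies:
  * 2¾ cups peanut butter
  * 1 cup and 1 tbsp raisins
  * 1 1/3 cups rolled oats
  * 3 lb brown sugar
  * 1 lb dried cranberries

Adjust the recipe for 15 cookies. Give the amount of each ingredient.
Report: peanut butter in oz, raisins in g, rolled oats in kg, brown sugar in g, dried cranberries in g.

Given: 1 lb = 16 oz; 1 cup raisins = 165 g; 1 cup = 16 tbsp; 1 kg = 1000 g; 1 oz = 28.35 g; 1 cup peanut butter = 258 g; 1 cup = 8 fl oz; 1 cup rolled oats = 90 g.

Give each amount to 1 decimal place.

peanut butter: 20.9 oz; raisins: 146.1 g; rolled oats: 0.1 kg; brown sugar: 1134.0 g; dried cranberries: 378.0 g

Scaling factor: 15/18 = 5/6.
peanut butter: 2.75 cup × 5/6 × 258 g/cup ÷ 28.35 g/oz ≈ 20.9 oz
raisins: (1 cup + 1 tbsp = 1.0625 cup) × 5/6 × 165 g/cup ≈ 146.1 g
rolled oats: 4/3 cup × 5/6 × 90 g/cup ÷ 1000 g/kg = 0.1 kg
brown sugar: 3 lb × 5/6 × 16 oz/lb × 28.35 g/oz = 1134.0 g
dried cranberries: 1 lb × 5/6 × 16 oz/lb × 28.35 g/oz = 378.0 g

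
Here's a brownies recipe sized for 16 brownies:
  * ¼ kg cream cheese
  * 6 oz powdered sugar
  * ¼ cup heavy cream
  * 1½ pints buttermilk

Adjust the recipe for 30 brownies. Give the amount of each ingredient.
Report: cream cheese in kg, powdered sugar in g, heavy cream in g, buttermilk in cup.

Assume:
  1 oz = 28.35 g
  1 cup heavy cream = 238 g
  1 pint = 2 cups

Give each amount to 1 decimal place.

Scaling factor: 30/16 = 15/8 = 1.875.
cream cheese: 0.25 kg × 15/8 ≈ 0.5 kg
powdered sugar: 6 oz × 15/8 × 28.35 g/oz ≈ 318.9 g
heavy cream: 0.25 cup × 15/8 × 238 g/cup ≈ 111.6 g
buttermilk: 1.5 pint × 15/8 × 2 cup/pint ≈ 5.6 cup

cream cheese: 0.5 kg; powdered sugar: 318.9 g; heavy cream: 111.6 g; buttermilk: 5.6 cup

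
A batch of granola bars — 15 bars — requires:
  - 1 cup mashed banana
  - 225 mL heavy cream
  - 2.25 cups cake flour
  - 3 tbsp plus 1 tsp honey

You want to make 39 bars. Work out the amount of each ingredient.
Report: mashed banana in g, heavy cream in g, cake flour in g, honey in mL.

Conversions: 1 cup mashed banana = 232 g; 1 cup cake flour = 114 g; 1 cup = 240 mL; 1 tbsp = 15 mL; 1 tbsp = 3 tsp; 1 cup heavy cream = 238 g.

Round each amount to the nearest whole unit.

Scaling factor: 39/15 = 13/5 = 2.6.
mashed banana: 1 cup × 13/5 × 232 g/cup ≈ 603 g
heavy cream: 225 mL × 13/5 ÷ 240 mL/cup × 238 g/cup ≈ 580 g
cake flour: 2.25 cup × 13/5 × 114 g/cup ≈ 667 g
honey: (3 tbsp + 1 tsp = 10/3 tbsp) × 13/5 × 15 mL/tbsp = 130 mL

mashed banana: 603 g; heavy cream: 580 g; cake flour: 667 g; honey: 130 mL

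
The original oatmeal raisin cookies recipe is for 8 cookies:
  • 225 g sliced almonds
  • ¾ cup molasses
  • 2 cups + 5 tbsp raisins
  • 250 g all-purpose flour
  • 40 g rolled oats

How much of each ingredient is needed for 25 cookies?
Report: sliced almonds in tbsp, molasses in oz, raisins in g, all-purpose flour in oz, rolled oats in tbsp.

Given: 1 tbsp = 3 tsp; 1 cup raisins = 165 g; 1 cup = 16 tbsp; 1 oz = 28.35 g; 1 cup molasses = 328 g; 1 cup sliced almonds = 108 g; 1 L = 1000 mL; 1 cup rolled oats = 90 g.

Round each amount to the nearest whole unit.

Scaling factor: 25/8 = 3.125.
sliced almonds: 225 g × 25/8 ÷ 108 g/cup × 16 tbsp/cup ≈ 104 tbsp
molasses: 0.75 cup × 25/8 × 328 g/cup ÷ 28.35 g/oz ≈ 27 oz
raisins: (2 cup + 5 tbsp = 2.3125 cup) × 25/8 × 165 g/cup ≈ 1192 g
all-purpose flour: 250 g × 25/8 ÷ 28.35 g/oz ≈ 28 oz
rolled oats: 40 g × 25/8 ÷ 90 g/cup × 16 tbsp/cup ≈ 22 tbsp

sliced almonds: 104 tbsp; molasses: 27 oz; raisins: 1192 g; all-purpose flour: 28 oz; rolled oats: 22 tbsp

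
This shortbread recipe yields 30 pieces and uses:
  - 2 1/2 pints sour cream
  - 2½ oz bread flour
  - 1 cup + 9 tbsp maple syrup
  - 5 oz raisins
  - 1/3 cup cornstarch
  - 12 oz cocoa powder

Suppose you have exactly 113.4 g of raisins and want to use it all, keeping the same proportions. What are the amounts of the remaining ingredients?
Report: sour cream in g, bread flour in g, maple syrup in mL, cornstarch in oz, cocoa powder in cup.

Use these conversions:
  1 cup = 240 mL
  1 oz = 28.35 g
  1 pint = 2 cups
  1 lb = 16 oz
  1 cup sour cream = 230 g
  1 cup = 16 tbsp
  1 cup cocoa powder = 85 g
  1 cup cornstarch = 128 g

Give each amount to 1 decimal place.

sour cream: 920.0 g; bread flour: 56.7 g; maple syrup: 300.0 mL; cornstarch: 1.2 oz; cocoa powder: 3.2 cup

The original recipe has 141.75 g of raisins, so the scaling factor is 113.4 ÷ 141.75 = 4/5 = 0.8.
sour cream: 2.5 pint × 4/5 × 2 cup/pint × 230 g/cup = 920.0 g
bread flour: 2.5 oz × 4/5 × 28.35 g/oz = 56.7 g
maple syrup: (1 cup + 9 tbsp = 1.5625 cup) × 4/5 × 240 mL/cup = 300.0 mL
cornstarch: 1/3 cup × 4/5 × 128 g/cup ÷ 28.35 g/oz ≈ 1.2 oz
cocoa powder: 12 oz × 4/5 × 28.35 g/oz ÷ 85 g/cup ≈ 3.2 cup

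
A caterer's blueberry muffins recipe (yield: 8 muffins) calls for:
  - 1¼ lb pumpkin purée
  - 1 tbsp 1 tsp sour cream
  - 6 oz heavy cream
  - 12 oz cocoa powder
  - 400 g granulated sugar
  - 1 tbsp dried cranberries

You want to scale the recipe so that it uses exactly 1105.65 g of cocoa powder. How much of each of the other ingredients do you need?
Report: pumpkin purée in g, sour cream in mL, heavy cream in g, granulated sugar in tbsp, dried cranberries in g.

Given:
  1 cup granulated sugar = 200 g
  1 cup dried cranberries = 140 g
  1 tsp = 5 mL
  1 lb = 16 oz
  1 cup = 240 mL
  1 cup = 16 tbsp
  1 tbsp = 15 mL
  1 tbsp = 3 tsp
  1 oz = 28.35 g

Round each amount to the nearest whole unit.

The original recipe has 340.2 g of cocoa powder, so the scaling factor is 1105.65 ÷ 340.2 = 13/4 = 3.25.
pumpkin purée: 1.25 lb × 13/4 × 16 oz/lb × 28.35 g/oz ≈ 1843 g
sour cream: (1 tbsp + 1 tsp = 4/3 tbsp) × 13/4 × 15 mL/tbsp = 65 mL
heavy cream: 6 oz × 13/4 × 28.35 g/oz ≈ 553 g
granulated sugar: 400 g × 13/4 ÷ 200 g/cup × 16 tbsp/cup = 104 tbsp
dried cranberries: 1 tbsp × 13/4 ÷ 16 tbsp/cup × 140 g/cup ≈ 28 g

pumpkin purée: 1843 g; sour cream: 65 mL; heavy cream: 553 g; granulated sugar: 104 tbsp; dried cranberries: 28 g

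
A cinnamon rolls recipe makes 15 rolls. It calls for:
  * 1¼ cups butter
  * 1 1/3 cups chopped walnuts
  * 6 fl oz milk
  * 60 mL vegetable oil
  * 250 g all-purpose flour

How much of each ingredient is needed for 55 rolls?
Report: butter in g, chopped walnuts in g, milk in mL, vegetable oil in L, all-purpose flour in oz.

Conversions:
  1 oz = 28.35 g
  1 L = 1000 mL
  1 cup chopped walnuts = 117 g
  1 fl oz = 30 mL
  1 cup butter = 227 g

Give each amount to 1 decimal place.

Scaling factor: 55/15 = 11/3.
butter: 1.25 cup × 11/3 × 227 g/cup ≈ 1040.4 g
chopped walnuts: 4/3 cup × 11/3 × 117 g/cup = 572.0 g
milk: 6 fl oz × 11/3 × 30 mL/fl oz = 660.0 mL
vegetable oil: 60 mL × 11/3 ÷ 1000 mL/L ≈ 0.2 L
all-purpose flour: 250 g × 11/3 ÷ 28.35 g/oz ≈ 32.3 oz

butter: 1040.4 g; chopped walnuts: 572.0 g; milk: 660.0 mL; vegetable oil: 0.2 L; all-purpose flour: 32.3 oz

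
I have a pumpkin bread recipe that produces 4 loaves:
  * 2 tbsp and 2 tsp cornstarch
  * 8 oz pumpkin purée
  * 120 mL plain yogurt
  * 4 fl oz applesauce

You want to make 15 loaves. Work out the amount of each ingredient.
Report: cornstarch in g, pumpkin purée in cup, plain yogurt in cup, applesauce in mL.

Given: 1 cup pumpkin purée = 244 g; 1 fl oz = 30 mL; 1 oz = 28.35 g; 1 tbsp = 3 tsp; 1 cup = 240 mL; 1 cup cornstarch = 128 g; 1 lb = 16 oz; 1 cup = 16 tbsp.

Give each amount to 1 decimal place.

cornstarch: 80.0 g; pumpkin purée: 3.5 cup; plain yogurt: 1.9 cup; applesauce: 450.0 mL

Scaling factor: 15/4 = 3.75.
cornstarch: (2 tbsp + 2 tsp = 8/3 tbsp) × 15/4 ÷ 16 tbsp/cup × 128 g/cup = 80.0 g
pumpkin purée: 8 oz × 15/4 × 28.35 g/oz ÷ 244 g/cup ≈ 3.5 cup
plain yogurt: 120 mL × 15/4 ÷ 240 mL/cup ≈ 1.9 cup
applesauce: 4 fl oz × 15/4 × 30 mL/fl oz = 450.0 mL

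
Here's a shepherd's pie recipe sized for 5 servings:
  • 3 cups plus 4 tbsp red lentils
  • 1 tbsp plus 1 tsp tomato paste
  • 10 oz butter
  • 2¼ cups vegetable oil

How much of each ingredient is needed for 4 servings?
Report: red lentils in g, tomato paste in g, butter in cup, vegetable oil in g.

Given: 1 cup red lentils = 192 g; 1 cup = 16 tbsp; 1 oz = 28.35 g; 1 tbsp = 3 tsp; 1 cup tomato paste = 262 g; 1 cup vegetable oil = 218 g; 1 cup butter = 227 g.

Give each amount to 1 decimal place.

Scaling factor: 4/5 = 0.8.
red lentils: (3 cup + 4 tbsp = 3.25 cup) × 4/5 × 192 g/cup = 499.2 g
tomato paste: (1 tbsp + 1 tsp = 4/3 tbsp) × 4/5 ÷ 16 tbsp/cup × 262 g/cup ≈ 17.5 g
butter: 10 oz × 4/5 × 28.35 g/oz ÷ 227 g/cup ≈ 1.0 cup
vegetable oil: 2.25 cup × 4/5 × 218 g/cup = 392.4 g

red lentils: 499.2 g; tomato paste: 17.5 g; butter: 1.0 cup; vegetable oil: 392.4 g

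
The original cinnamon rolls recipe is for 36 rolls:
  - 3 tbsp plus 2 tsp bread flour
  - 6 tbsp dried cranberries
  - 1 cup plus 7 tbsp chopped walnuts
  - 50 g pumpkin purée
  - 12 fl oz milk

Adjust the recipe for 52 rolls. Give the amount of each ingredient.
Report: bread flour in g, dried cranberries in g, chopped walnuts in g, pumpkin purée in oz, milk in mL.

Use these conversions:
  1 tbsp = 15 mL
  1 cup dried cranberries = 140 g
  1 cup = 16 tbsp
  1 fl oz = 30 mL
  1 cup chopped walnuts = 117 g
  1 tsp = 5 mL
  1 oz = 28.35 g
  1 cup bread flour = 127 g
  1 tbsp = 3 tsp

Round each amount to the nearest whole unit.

bread flour: 42 g; dried cranberries: 76 g; chopped walnuts: 243 g; pumpkin purée: 3 oz; milk: 520 mL

Scaling factor: 52/36 = 13/9.
bread flour: (3 tbsp + 2 tsp = 11/3 tbsp) × 13/9 ÷ 16 tbsp/cup × 127 g/cup ≈ 42 g
dried cranberries: 6 tbsp × 13/9 ÷ 16 tbsp/cup × 140 g/cup ≈ 76 g
chopped walnuts: (1 cup + 7 tbsp = 1.4375 cup) × 13/9 × 117 g/cup ≈ 243 g
pumpkin purée: 50 g × 13/9 ÷ 28.35 g/oz ≈ 3 oz
milk: 12 fl oz × 13/9 × 30 mL/fl oz = 520 mL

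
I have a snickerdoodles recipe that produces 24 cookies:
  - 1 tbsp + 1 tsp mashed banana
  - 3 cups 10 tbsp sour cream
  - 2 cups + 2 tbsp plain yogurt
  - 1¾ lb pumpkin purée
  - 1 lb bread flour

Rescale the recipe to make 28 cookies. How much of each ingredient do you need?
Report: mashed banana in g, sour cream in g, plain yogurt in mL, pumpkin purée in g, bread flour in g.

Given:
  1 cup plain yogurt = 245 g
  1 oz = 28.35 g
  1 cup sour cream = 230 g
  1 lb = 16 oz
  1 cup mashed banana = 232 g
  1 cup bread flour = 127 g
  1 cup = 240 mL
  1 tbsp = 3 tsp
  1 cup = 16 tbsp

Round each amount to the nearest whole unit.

Scaling factor: 28/24 = 7/6.
mashed banana: (1 tbsp + 1 tsp = 4/3 tbsp) × 7/6 ÷ 16 tbsp/cup × 232 g/cup ≈ 23 g
sour cream: (3 cup + 10 tbsp = 3.625 cup) × 7/6 × 230 g/cup ≈ 973 g
plain yogurt: (2 cup + 2 tbsp = 2.125 cup) × 7/6 × 240 mL/cup = 595 mL
pumpkin purée: 1.75 lb × 7/6 × 16 oz/lb × 28.35 g/oz ≈ 926 g
bread flour: 1 lb × 7/6 × 16 oz/lb × 28.35 g/oz ≈ 529 g

mashed banana: 23 g; sour cream: 973 g; plain yogurt: 595 mL; pumpkin purée: 926 g; bread flour: 529 g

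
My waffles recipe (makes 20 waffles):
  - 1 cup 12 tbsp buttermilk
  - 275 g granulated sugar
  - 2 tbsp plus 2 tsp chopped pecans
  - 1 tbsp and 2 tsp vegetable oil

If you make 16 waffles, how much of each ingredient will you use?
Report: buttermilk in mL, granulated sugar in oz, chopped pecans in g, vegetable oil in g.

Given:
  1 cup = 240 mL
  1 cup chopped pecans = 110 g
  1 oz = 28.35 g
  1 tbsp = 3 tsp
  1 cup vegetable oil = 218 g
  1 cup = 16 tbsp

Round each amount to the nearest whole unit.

Scaling factor: 16/20 = 4/5 = 0.8.
buttermilk: (1 cup + 12 tbsp = 1.75 cup) × 4/5 × 240 mL/cup = 336 mL
granulated sugar: 275 g × 4/5 ÷ 28.35 g/oz ≈ 8 oz
chopped pecans: (2 tbsp + 2 tsp = 8/3 tbsp) × 4/5 ÷ 16 tbsp/cup × 110 g/cup ≈ 15 g
vegetable oil: (1 tbsp + 2 tsp = 5/3 tbsp) × 4/5 ÷ 16 tbsp/cup × 218 g/cup ≈ 18 g

buttermilk: 336 mL; granulated sugar: 8 oz; chopped pecans: 15 g; vegetable oil: 18 g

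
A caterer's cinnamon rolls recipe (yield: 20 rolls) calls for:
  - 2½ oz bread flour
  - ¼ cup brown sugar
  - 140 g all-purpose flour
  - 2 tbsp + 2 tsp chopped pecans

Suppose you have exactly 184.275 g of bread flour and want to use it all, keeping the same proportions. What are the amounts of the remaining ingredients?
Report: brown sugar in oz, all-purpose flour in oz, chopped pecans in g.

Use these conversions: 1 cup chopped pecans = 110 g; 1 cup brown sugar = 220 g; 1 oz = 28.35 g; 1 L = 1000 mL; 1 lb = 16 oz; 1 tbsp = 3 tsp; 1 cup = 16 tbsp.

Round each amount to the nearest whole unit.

brown sugar: 5 oz; all-purpose flour: 13 oz; chopped pecans: 48 g

The original recipe has 70.875 g of bread flour, so the scaling factor is 184.275 ÷ 70.875 = 13/5 = 2.6.
brown sugar: 0.25 cup × 13/5 × 220 g/cup ÷ 28.35 g/oz ≈ 5 oz
all-purpose flour: 140 g × 13/5 ÷ 28.35 g/oz ≈ 13 oz
chopped pecans: (2 tbsp + 2 tsp = 8/3 tbsp) × 13/5 ÷ 16 tbsp/cup × 110 g/cup ≈ 48 g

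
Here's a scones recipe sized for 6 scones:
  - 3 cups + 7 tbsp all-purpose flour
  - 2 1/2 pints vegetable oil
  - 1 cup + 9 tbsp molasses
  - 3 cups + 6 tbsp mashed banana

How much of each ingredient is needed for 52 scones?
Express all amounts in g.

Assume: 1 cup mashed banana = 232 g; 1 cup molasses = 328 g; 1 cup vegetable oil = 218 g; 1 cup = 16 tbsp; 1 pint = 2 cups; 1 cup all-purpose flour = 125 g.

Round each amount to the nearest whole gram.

Scaling factor: 52/6 = 26/3.
all-purpose flour: (3 cup + 7 tbsp = 3.4375 cup) × 26/3 × 125 g/cup ≈ 3724 g
vegetable oil: 2.5 pint × 26/3 × 2 cup/pint × 218 g/cup ≈ 9447 g
molasses: (1 cup + 9 tbsp = 1.5625 cup) × 26/3 × 328 g/cup ≈ 4442 g
mashed banana: (3 cup + 6 tbsp = 3.375 cup) × 26/3 × 232 g/cup = 6786 g

all-purpose flour: 3724 g; vegetable oil: 9447 g; molasses: 4442 g; mashed banana: 6786 g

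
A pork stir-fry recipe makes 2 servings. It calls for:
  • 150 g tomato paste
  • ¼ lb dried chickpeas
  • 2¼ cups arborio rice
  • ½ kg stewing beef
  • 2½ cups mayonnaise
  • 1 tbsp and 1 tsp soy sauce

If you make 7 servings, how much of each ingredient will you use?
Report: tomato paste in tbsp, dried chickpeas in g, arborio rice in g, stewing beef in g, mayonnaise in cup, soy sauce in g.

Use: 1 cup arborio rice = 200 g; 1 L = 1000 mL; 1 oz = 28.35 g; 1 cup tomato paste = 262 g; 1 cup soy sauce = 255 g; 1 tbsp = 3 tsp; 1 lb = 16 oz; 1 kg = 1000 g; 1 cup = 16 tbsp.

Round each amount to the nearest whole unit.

tomato paste: 32 tbsp; dried chickpeas: 397 g; arborio rice: 1575 g; stewing beef: 1750 g; mayonnaise: 9 cup; soy sauce: 74 g

Scaling factor: 7/2 = 3.5.
tomato paste: 150 g × 7/2 ÷ 262 g/cup × 16 tbsp/cup ≈ 32 tbsp
dried chickpeas: 0.25 lb × 7/2 × 16 oz/lb × 28.35 g/oz ≈ 397 g
arborio rice: 2.25 cup × 7/2 × 200 g/cup = 1575 g
stewing beef: 0.5 kg × 7/2 × 1000 g/kg = 1750 g
mayonnaise: 2.5 cup × 7/2 ≈ 9 cup
soy sauce: (1 tbsp + 1 tsp = 4/3 tbsp) × 7/2 ÷ 16 tbsp/cup × 255 g/cup ≈ 74 g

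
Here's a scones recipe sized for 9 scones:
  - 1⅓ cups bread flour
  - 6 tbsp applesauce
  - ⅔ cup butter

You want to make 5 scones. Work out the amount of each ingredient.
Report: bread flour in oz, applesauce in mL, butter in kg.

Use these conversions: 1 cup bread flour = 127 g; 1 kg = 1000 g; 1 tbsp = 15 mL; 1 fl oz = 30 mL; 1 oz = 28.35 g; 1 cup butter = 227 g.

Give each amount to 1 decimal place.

Scaling factor: 5/9.
bread flour: 4/3 cup × 5/9 × 127 g/cup ÷ 28.35 g/oz ≈ 3.3 oz
applesauce: 6 tbsp × 5/9 × 15 mL/tbsp = 50.0 mL
butter: 2/3 cup × 5/9 × 227 g/cup ÷ 1000 g/kg ≈ 0.1 kg

bread flour: 3.3 oz; applesauce: 50.0 mL; butter: 0.1 kg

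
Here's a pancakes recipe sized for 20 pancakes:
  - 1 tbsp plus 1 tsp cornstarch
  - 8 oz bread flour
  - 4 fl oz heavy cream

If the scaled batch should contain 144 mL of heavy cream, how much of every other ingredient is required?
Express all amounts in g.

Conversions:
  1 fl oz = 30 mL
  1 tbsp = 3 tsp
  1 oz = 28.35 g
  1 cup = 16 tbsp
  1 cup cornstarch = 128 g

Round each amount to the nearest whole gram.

The original recipe has 120 mL of heavy cream, so the scaling factor is 144 ÷ 120 = 6/5 = 1.2.
cornstarch: (1 tbsp + 1 tsp = 4/3 tbsp) × 6/5 ÷ 16 tbsp/cup × 128 g/cup ≈ 13 g
bread flour: 8 oz × 6/5 × 28.35 g/oz ≈ 272 g

cornstarch: 13 g; bread flour: 272 g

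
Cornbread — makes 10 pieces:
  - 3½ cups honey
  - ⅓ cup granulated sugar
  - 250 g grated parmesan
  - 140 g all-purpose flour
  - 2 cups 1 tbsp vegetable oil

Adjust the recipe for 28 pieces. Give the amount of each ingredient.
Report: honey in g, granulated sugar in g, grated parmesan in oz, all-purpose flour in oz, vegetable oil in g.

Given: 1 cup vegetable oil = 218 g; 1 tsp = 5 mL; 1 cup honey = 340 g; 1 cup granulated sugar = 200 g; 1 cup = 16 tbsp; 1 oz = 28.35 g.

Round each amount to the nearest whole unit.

Scaling factor: 28/10 = 14/5 = 2.8.
honey: 3.5 cup × 14/5 × 340 g/cup = 3332 g
granulated sugar: 1/3 cup × 14/5 × 200 g/cup ≈ 187 g
grated parmesan: 250 g × 14/5 ÷ 28.35 g/oz ≈ 25 oz
all-purpose flour: 140 g × 14/5 ÷ 28.35 g/oz ≈ 14 oz
vegetable oil: (2 cup + 1 tbsp = 2.0625 cup) × 14/5 × 218 g/cup ≈ 1259 g

honey: 3332 g; granulated sugar: 187 g; grated parmesan: 25 oz; all-purpose flour: 14 oz; vegetable oil: 1259 g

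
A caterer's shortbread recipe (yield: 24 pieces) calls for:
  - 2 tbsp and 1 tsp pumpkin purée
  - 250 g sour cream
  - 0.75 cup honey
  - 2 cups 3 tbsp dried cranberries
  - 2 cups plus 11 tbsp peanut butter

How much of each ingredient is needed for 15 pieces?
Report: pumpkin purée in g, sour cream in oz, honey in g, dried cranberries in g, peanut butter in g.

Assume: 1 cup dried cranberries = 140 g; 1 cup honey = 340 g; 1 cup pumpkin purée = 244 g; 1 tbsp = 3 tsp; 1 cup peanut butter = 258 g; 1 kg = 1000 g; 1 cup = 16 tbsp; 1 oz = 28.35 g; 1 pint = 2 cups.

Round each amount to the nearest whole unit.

pumpkin purée: 22 g; sour cream: 6 oz; honey: 159 g; dried cranberries: 191 g; peanut butter: 433 g

Scaling factor: 15/24 = 5/8 = 0.625.
pumpkin purée: (2 tbsp + 1 tsp = 7/3 tbsp) × 5/8 ÷ 16 tbsp/cup × 244 g/cup ≈ 22 g
sour cream: 250 g × 5/8 ÷ 28.35 g/oz ≈ 6 oz
honey: 0.75 cup × 5/8 × 340 g/cup ≈ 159 g
dried cranberries: (2 cup + 3 tbsp = 2.1875 cup) × 5/8 × 140 g/cup ≈ 191 g
peanut butter: (2 cup + 11 tbsp = 2.6875 cup) × 5/8 × 258 g/cup ≈ 433 g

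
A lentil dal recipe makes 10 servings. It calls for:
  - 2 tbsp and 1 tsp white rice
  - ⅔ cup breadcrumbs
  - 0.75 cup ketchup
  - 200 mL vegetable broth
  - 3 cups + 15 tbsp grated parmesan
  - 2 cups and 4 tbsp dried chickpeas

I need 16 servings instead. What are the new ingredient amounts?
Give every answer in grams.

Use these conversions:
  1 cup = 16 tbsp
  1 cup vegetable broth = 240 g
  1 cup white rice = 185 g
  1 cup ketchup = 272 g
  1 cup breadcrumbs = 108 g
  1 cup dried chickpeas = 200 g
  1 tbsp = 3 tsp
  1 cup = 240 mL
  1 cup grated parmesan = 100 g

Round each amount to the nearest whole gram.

white rice: 43 g; breadcrumbs: 115 g; ketchup: 326 g; vegetable broth: 320 g; grated parmesan: 630 g; dried chickpeas: 720 g

Scaling factor: 16/10 = 8/5 = 1.6.
white rice: (2 tbsp + 1 tsp = 7/3 tbsp) × 8/5 ÷ 16 tbsp/cup × 185 g/cup ≈ 43 g
breadcrumbs: 2/3 cup × 8/5 × 108 g/cup ≈ 115 g
ketchup: 0.75 cup × 8/5 × 272 g/cup ≈ 326 g
vegetable broth: 200 mL × 8/5 ÷ 240 mL/cup × 240 g/cup = 320 g
grated parmesan: (3 cup + 15 tbsp = 3.9375 cup) × 8/5 × 100 g/cup = 630 g
dried chickpeas: (2 cup + 4 tbsp = 2.25 cup) × 8/5 × 200 g/cup = 720 g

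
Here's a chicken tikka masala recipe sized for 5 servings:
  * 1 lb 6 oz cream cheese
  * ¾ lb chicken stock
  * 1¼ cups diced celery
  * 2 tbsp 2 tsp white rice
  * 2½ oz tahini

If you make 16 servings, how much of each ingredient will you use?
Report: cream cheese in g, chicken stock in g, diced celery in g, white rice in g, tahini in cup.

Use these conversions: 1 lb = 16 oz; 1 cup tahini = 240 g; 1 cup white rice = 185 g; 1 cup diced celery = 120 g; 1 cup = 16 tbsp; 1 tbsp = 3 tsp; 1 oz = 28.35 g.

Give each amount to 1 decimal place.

cream cheese: 1995.8 g; chicken stock: 1088.6 g; diced celery: 480.0 g; white rice: 98.7 g; tahini: 0.9 cup

Scaling factor: 16/5 = 3.2.
cream cheese: (1 lb + 6 oz = 1.375 lb) × 16/5 × 16 oz/lb × 28.35 g/oz ≈ 1995.8 g
chicken stock: 0.75 lb × 16/5 × 16 oz/lb × 28.35 g/oz ≈ 1088.6 g
diced celery: 1.25 cup × 16/5 × 120 g/cup = 480.0 g
white rice: (2 tbsp + 2 tsp = 8/3 tbsp) × 16/5 ÷ 16 tbsp/cup × 185 g/cup ≈ 98.7 g
tahini: 2.5 oz × 16/5 × 28.35 g/oz ÷ 240 g/cup ≈ 0.9 cup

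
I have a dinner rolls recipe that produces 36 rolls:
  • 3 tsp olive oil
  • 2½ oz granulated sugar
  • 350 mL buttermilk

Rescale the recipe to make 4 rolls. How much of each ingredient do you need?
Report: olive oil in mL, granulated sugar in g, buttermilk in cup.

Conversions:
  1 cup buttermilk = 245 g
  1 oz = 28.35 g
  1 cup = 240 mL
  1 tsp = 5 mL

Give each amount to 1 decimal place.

Scaling factor: 4/36 = 1/9.
olive oil: 3 tsp × 1/9 × 5 mL/tsp ≈ 1.7 mL
granulated sugar: 2.5 oz × 1/9 × 28.35 g/oz ≈ 7.9 g
buttermilk: 350 mL × 1/9 ÷ 240 mL/cup ≈ 0.2 cup

olive oil: 1.7 mL; granulated sugar: 7.9 g; buttermilk: 0.2 cup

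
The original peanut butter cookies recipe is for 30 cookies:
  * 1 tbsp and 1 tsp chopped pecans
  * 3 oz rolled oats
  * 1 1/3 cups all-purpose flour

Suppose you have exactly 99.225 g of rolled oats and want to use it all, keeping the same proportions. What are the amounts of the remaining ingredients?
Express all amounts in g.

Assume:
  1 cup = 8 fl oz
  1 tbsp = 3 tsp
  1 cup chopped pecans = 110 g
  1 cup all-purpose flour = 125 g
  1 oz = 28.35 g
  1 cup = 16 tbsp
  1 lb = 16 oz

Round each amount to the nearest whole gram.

chopped pecans: 11 g; all-purpose flour: 194 g

The original recipe has 85.05 g of rolled oats, so the scaling factor is 99.225 ÷ 85.05 = 7/6.
chopped pecans: (1 tbsp + 1 tsp = 4/3 tbsp) × 7/6 ÷ 16 tbsp/cup × 110 g/cup ≈ 11 g
all-purpose flour: 4/3 cup × 7/6 × 125 g/cup ≈ 194 g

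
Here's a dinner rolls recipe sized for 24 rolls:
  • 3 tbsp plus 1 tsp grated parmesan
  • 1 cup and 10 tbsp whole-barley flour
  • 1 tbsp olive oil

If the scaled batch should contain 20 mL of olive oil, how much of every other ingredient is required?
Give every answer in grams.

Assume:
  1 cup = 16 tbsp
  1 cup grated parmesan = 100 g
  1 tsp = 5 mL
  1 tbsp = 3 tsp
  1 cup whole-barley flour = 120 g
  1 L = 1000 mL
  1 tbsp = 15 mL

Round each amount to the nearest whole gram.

The original recipe has 15 mL of olive oil, so the scaling factor is 20 ÷ 15 = 4/3.
grated parmesan: (3 tbsp + 1 tsp = 10/3 tbsp) × 4/3 ÷ 16 tbsp/cup × 100 g/cup ≈ 28 g
whole-barley flour: (1 cup + 10 tbsp = 1.625 cup) × 4/3 × 120 g/cup = 260 g

grated parmesan: 28 g; whole-barley flour: 260 g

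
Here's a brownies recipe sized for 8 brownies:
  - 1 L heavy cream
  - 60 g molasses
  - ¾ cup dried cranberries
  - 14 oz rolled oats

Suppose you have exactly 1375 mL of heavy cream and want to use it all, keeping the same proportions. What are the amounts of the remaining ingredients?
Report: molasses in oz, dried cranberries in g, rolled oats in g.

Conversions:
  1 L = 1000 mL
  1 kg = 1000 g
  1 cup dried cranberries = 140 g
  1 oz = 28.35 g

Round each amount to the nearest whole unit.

The original recipe has 1000 mL of heavy cream, so the scaling factor is 1375 ÷ 1000 = 11/8 = 1.375.
molasses: 60 g × 11/8 ÷ 28.35 g/oz ≈ 3 oz
dried cranberries: 0.75 cup × 11/8 × 140 g/cup ≈ 144 g
rolled oats: 14 oz × 11/8 × 28.35 g/oz ≈ 546 g

molasses: 3 oz; dried cranberries: 144 g; rolled oats: 546 g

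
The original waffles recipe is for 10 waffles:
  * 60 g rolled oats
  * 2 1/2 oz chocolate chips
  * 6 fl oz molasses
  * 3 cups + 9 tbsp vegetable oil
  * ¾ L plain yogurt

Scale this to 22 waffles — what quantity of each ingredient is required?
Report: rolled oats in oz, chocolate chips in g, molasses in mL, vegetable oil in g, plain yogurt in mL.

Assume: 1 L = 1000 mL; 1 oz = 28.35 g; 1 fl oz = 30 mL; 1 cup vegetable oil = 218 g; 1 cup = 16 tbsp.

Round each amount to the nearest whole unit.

rolled oats: 5 oz; chocolate chips: 156 g; molasses: 396 mL; vegetable oil: 1709 g; plain yogurt: 1650 mL

Scaling factor: 22/10 = 11/5 = 2.2.
rolled oats: 60 g × 11/5 ÷ 28.35 g/oz ≈ 5 oz
chocolate chips: 2.5 oz × 11/5 × 28.35 g/oz ≈ 156 g
molasses: 6 fl oz × 11/5 × 30 mL/fl oz = 396 mL
vegetable oil: (3 cup + 9 tbsp = 3.5625 cup) × 11/5 × 218 g/cup ≈ 1709 g
plain yogurt: 0.75 L × 11/5 × 1000 mL/L = 1650 mL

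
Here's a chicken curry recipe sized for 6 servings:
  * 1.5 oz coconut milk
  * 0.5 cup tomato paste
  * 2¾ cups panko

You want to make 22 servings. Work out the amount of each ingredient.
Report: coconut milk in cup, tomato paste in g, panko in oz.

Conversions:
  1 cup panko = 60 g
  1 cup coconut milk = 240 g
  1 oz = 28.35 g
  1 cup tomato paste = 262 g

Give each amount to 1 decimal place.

Scaling factor: 22/6 = 11/3.
coconut milk: 1.5 oz × 11/3 × 28.35 g/oz ÷ 240 g/cup ≈ 0.6 cup
tomato paste: 0.5 cup × 11/3 × 262 g/cup ≈ 480.3 g
panko: 2.75 cup × 11/3 × 60 g/cup ÷ 28.35 g/oz ≈ 21.3 oz

coconut milk: 0.6 cup; tomato paste: 480.3 g; panko: 21.3 oz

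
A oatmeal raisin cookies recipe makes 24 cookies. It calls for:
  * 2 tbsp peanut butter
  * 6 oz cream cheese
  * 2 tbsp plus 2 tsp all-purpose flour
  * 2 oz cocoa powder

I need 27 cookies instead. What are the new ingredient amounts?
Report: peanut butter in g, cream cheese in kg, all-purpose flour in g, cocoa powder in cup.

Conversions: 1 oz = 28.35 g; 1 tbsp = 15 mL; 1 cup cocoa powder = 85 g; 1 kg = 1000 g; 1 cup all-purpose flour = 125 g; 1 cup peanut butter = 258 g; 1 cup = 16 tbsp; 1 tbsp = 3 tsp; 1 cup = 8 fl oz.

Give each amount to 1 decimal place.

peanut butter: 36.3 g; cream cheese: 0.2 kg; all-purpose flour: 23.4 g; cocoa powder: 0.8 cup

Scaling factor: 27/24 = 9/8 = 1.125.
peanut butter: 2 tbsp × 9/8 ÷ 16 tbsp/cup × 258 g/cup ≈ 36.3 g
cream cheese: 6 oz × 9/8 × 28.35 g/oz ÷ 1000 g/kg ≈ 0.2 kg
all-purpose flour: (2 tbsp + 2 tsp = 8/3 tbsp) × 9/8 ÷ 16 tbsp/cup × 125 g/cup ≈ 23.4 g
cocoa powder: 2 oz × 9/8 × 28.35 g/oz ÷ 85 g/cup ≈ 0.8 cup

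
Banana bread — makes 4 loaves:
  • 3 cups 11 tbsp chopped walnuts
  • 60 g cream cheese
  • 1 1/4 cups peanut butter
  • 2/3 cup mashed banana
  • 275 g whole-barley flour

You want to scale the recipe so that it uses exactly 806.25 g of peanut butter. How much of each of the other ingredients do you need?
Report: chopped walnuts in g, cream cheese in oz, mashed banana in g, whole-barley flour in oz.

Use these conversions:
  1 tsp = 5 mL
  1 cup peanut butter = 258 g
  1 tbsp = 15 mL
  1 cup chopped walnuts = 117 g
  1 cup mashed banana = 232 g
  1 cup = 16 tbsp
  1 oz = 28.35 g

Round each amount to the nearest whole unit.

The original recipe has 322.5 g of peanut butter, so the scaling factor is 806.25 ÷ 322.5 = 5/2 = 2.5.
chopped walnuts: (3 cup + 11 tbsp = 3.6875 cup) × 5/2 × 117 g/cup ≈ 1079 g
cream cheese: 60 g × 5/2 ÷ 28.35 g/oz ≈ 5 oz
mashed banana: 2/3 cup × 5/2 × 232 g/cup ≈ 387 g
whole-barley flour: 275 g × 5/2 ÷ 28.35 g/oz ≈ 24 oz

chopped walnuts: 1079 g; cream cheese: 5 oz; mashed banana: 387 g; whole-barley flour: 24 oz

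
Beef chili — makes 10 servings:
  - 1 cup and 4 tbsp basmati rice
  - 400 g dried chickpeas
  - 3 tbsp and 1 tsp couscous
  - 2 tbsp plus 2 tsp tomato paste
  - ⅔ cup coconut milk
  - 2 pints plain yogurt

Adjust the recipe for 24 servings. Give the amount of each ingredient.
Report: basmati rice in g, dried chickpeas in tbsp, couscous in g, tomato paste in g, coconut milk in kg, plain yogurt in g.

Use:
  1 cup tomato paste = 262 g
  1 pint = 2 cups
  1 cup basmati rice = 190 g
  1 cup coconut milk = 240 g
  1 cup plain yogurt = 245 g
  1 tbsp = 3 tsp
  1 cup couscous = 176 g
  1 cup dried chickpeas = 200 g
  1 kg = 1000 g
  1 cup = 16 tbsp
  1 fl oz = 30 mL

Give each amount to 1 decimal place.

Scaling factor: 24/10 = 12/5 = 2.4.
basmati rice: (1 cup + 4 tbsp = 1.25 cup) × 12/5 × 190 g/cup = 570.0 g
dried chickpeas: 400 g × 12/5 ÷ 200 g/cup × 16 tbsp/cup = 76.8 tbsp
couscous: (3 tbsp + 1 tsp = 10/3 tbsp) × 12/5 ÷ 16 tbsp/cup × 176 g/cup = 88.0 g
tomato paste: (2 tbsp + 2 tsp = 8/3 tbsp) × 12/5 ÷ 16 tbsp/cup × 262 g/cup = 104.8 g
coconut milk: 2/3 cup × 12/5 × 240 g/cup ÷ 1000 g/kg ≈ 0.4 kg
plain yogurt: 2 pint × 12/5 × 2 cup/pint × 245 g/cup = 2352.0 g

basmati rice: 570.0 g; dried chickpeas: 76.8 tbsp; couscous: 88.0 g; tomato paste: 104.8 g; coconut milk: 0.4 kg; plain yogurt: 2352.0 g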